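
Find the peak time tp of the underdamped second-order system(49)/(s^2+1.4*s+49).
Standard form: ωn²/(s²+2ζωn·s+ωn²) → ωn = 7, ζ = 0.1.
ωd = ωn·√(1-ζ²) = 7·√(1-0.1²) = 6.965.
tp = π/ωd = π/6.965 = 0.4511 s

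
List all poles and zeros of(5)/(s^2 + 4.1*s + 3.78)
Set denominator = 0: s^2 + 4.1*s + 3.78 = (s + 1.4)(s + 2.7) = 0 → Poles: -1.4, -2.7
Numerator is a nonzero constant (5) → Zeros: none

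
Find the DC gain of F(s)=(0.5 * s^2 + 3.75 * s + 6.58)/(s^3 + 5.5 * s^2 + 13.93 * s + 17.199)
DC gain = F(0) = num(0)/den(0) = 6.58/17.199 = 0.3826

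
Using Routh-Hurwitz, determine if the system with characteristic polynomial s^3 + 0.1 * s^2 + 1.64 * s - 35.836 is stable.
Routh array:
s^3: [1, 1.64]; s^2: [0.1, -35.836]; s^1: [360]; s^0: [-35.836]
First column: [1, 0.1, 360, -35.836]. Sign changes = 1.
No, unstable (1 RHP root(s))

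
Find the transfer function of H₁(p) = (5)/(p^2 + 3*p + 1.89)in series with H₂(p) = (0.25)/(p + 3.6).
Series: H = H₁ · H₂ = (n₁·n₂)/(d₁·d₂).
Num: n₁·n₂ = 1.25. Den: d₁·d₂ = p^3 + 6.6*p^2 + 12.69*p + 6.804.
H(p) = (1.25)/(p^3 + 6.6*p^2 + 12.69*p + 6.804)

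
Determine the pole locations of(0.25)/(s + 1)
Set denominator = 0: s + 1 = 0 → Poles: -1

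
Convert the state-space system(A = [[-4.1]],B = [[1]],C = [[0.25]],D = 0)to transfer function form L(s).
L(s) = C(sI - A)⁻¹B + D.
Characteristic polynomial det(sI - A) = s + 4.1.
Numerator from C·adj(sI-A)·B + D·det(sI-A) = 0.25.
L(s) = (0.25)/(s + 4.1)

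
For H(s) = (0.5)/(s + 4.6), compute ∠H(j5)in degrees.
Substitute s = j*5: H(j5) = 0.0498267 - 0.0541594j.
∠H(j5) = atan2(Im, Re) = atan2(-0.0541594, 0.0498267) = -47.39°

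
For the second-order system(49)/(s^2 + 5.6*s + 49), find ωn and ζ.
Standard form: ωn²/(s²+2ζωn·s+ωn²).
const=49=ωn² → ωn=7, s coeff=5.6=2ζωn → ζ=0.4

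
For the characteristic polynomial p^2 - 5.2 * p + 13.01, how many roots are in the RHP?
Poles: 2.6 + 2.5j, 2.6 - 2.5j. RHP poles (Re>0): 2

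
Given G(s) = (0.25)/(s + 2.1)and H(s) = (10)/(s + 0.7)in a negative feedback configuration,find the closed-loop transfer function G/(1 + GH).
Closed-loop T = G/(1+GH).
Numerator: G_num * H_den = 0.25*s + 0.175.
Denominator: G_den * H_den + G_num * H_num = (s^2 + 2.8*s + 1.47) + (2.5) = s^2 + 2.8*s + 3.97.
T(s) = (0.25*s + 0.175)/(s^2 + 2.8*s + 3.97)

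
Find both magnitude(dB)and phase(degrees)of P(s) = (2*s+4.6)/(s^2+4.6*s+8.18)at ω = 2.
Substitute s = j*2: P(j2) = 0.548689 - 0.250704j.
|P| = 20*log₁₀(sqrt(Re²+Im²)) = -4.39 dB.
∠P = atan2(Im, Re) = -24.56°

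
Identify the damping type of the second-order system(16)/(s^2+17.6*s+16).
Standard form: ωn²/(s²+2ζωn·s+ωn²) gives ωn=4, ζ=2.2.
Overdamped (ζ = 2.2 > 1)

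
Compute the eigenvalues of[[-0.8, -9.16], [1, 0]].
Eigenvalues solve det(λI - A) = 0.
Characteristic polynomial: λ^2 + 0.8*λ + 9.16 = 0.
Roots: -0.4 + 3j, -0.4 - 3j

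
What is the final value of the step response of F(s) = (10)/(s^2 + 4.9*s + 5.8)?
FVT: lim_{t→∞} y(t) = lim_{s→0} s*Y(s) where Y(s) = F(s)/s.
= lim_{s→0} F(s) = F(0) = num(0)/den(0) = 10/5.8 = 1.724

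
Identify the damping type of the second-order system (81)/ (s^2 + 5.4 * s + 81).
Standard form: ωn²/(s²+2ζωn·s+ωn²) gives ωn=9, ζ=0.3.
Underdamped (ζ = 0.3 < 1)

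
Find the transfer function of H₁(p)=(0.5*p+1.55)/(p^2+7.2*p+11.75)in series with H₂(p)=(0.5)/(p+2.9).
Series: H = H₁ · H₂ = (n₁·n₂)/(d₁·d₂).
Num: n₁·n₂ = 0.25*p + 0.775. Den: d₁·d₂ = p^3 + 10.1*p^2 + 32.63*p + 34.075.
H(p) = (0.25*p + 0.775)/(p^3 + 10.1*p^2 + 32.63*p + 34.075)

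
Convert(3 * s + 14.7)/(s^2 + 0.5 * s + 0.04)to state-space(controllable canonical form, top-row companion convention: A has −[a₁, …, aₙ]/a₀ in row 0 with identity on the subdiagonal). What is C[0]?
Reachable canonical form: C = numerator coefficients (right-aligned, zero-padded to length n).
num = 3*s + 14.7, C = [[3, 14.7]].
C[0] = 3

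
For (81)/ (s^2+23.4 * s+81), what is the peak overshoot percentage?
Standard form: ωn²/(s²+2ζωn·s+ωn²) → ωn = 9, ζ = 1.3.
ζ ≥ 1, so the response is non-oscillatory: peak overshoot = 0%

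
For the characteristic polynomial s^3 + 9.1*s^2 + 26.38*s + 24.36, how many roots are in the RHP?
s^3 + 9.1*s^2 + 26.38*s + 24.36 = (s + 4.2)(s + 2.9)(s + 2). Poles: -2, -2.9, -4.2. RHP poles (Re>0): 0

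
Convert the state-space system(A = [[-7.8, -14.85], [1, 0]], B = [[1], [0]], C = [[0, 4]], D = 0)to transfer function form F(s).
F(s) = C(sI - A)⁻¹B + D.
Characteristic polynomial det(sI - A) = s^2 + 7.8*s + 14.85.
Numerator from C·adj(sI-A)·B + D·det(sI-A) = 4.
F(s) = (4)/(s^2 + 7.8*s + 14.85)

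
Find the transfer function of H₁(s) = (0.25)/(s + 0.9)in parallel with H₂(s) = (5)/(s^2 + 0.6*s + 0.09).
Parallel: H = H₁ + H₂ = (n₁·d₂ + n₂·d₁)/(d₁·d₂).
n₁·d₂ = 0.25*s^2 + 0.15*s + 0.0225. n₂·d₁ = 5*s + 4.5. Sum = 0.25*s^2 + 5.15*s + 4.5225. d₁·d₂ = s^3 + 1.5*s^2 + 0.63*s + 0.081.
H(s) = (0.25*s^2 + 5.15*s + 4.5225)/(s^3 + 1.5*s^2 + 0.63*s + 0.081)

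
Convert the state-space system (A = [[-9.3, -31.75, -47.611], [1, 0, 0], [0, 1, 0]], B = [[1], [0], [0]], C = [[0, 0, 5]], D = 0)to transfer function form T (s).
T(s) = C(sI - A)⁻¹B + D.
Characteristic polynomial det(sI - A) = s^3 + 9.3*s^2 + 31.75*s + 47.611.
Numerator from C·adj(sI-A)·B + D·det(sI-A) = 5.
T(s) = (5)/(s^3 + 9.3*s^2 + 31.75*s + 47.611)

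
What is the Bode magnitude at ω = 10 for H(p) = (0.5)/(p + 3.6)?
Substitute p = j*10: H(j10) = 0.0159348 - 0.0442635j.
|H(j10)| = sqrt(Re² + Im²) = 0.04704.
20*log₁₀(0.04704) = -26.55 dB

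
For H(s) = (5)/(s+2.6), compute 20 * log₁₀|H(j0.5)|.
Substitute s = j*0.5: H(j0.5) = 1.85449 - 0.356633j.
|H(j0.5)| = sqrt(Re² + Im²) = 1.888.
20*log₁₀(1.888) = 5.52 dB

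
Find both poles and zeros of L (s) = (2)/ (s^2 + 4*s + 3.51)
Set denominator = 0: s^2 + 4*s + 3.51 = (s + 2.7)(s + 1.3) = 0 → Poles: -1.3, -2.7
Numerator is a nonzero constant (2) → Zeros: none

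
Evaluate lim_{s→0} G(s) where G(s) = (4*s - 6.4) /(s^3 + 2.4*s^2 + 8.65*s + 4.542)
DC gain = G(0) = num(0)/den(0) = -6.4/4.542 = -1.409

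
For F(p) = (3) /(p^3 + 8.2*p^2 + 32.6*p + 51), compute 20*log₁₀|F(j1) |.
Substitute p = j*1: F(j1) = 0.0453646 - 0.0334935j.
|F(j1)| = sqrt(Re² + Im²) = 0.05639.
20*log₁₀(0.05639) = -24.98 dB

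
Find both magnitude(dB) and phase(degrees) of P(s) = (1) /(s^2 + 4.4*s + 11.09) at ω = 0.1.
Substitute s = j*0.1: P(j0.1) = 0.0901106 - 0.0035784j.
|P| = 20*log₁₀(sqrt(Re²+Im²)) = -20.90 dB.
∠P = atan2(Im, Re) = -2.27°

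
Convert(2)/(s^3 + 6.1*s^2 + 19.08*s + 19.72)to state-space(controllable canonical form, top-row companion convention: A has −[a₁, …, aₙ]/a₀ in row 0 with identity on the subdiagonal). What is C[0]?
Reachable canonical form: C = numerator coefficients (right-aligned, zero-padded to length n).
num = 2, C = [[0, 0, 2]].
C[0] = 0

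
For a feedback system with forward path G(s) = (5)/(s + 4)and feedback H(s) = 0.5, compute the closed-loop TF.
Closed-loop T = G/(1+GH).
Numerator: G_num * H_den = 5.
Denominator: G_den * H_den + G_num * H_num = (s + 4) + (2.5) = s + 6.5.
T(s) = (5)/(s + 6.5)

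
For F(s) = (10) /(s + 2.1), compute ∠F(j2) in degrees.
Substitute s = j*2: F(j2) = 2.49703 - 2.37812j.
∠F(j2) = atan2(Im, Re) = atan2(-2.37812, 2.49703) = -43.60°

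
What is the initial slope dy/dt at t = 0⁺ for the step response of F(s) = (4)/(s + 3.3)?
IVT: y'(0⁺) = lim_{s→∞} s²·Y(s) = lim_{s→∞} s·F(s).
deg(num) = 0, deg(den) = 1, relative degree = 1, so s·F(s) → (leading num)/(leading den) = 4/1 = 4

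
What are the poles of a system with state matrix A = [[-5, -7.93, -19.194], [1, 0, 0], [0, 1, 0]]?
Eigenvalues solve det(λI - A) = 0.
Characteristic polynomial: λ^3 + 5*λ^2 + 7.93*λ + 19.194 = 0.
Factor: (λ + 4.2)(λ^2 + 0.8*λ + 4.57) = 0.
Roots: -0.4 + 2.1j, -0.4 - 2.1j, -4.2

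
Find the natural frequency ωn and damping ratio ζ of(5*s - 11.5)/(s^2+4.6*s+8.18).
Underdamped: complex pole -2.3 + 1.7j. ωn = |pole| = 2.86, ζ = -Re(pole)/ωn = 0.8042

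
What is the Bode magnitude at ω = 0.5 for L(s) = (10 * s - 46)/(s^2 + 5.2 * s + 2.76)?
Substitute s = j*0.5: L(j0.5) = -7.84527 + 10.1186j.
|L(j0.5)| = sqrt(Re² + Im²) = 12.8.
20*log₁₀(12.8) = 22.15 dB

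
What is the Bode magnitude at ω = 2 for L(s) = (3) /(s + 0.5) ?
Substitute s = j*2: L(j2) = 0.352941 - 1.41176j.
|L(j2)| = sqrt(Re² + Im²) = 1.455.
20*log₁₀(1.455) = 3.26 dB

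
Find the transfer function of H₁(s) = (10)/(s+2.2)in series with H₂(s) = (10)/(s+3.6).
Series: H = H₁ · H₂ = (n₁·n₂)/(d₁·d₂).
Num: n₁·n₂ = 100. Den: d₁·d₂ = s^2 + 5.8*s + 7.92.
H(s) = (100)/(s^2 + 5.8*s + 7.92)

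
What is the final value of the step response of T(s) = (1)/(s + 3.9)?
FVT: lim_{t→∞} y(t) = lim_{s→0} s*Y(s) where Y(s) = T(s)/s.
= lim_{s→0} T(s) = T(0) = num(0)/den(0) = 1/3.9 = 0.2564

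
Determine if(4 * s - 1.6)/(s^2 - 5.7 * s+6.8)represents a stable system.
Denominator: s^2 - 5.7*s + 6.8 = (s - 4)(s - 1.7). Poles: 1.7, 4. All Re(p)<0: No (unstable)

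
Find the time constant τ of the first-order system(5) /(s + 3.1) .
First-order system: τ = -1/pole. Pole = -3.1. τ = -1/(-3.1) = 0.3226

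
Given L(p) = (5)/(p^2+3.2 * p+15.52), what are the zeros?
Numerator is a nonzero constant (5) → Zeros: none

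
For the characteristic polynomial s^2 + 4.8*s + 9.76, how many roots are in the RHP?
Poles: -2.4 + 2j, -2.4 - 2j. RHP poles (Re>0): 0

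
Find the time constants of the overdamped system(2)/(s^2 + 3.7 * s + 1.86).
Overdamped: real poles at -0.6, -3.1. τ = -1/pole → τ₁ = 1.667, τ₂ = 0.3226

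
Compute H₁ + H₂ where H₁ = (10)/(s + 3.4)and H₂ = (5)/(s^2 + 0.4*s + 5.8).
Parallel: H = H₁ + H₂ = (n₁·d₂ + n₂·d₁)/(d₁·d₂).
n₁·d₂ = 10*s^2 + 4*s + 58. n₂·d₁ = 5*s + 17. Sum = 10*s^2 + 9*s + 75. d₁·d₂ = s^3 + 3.8*s^2 + 7.16*s + 19.72.
H(s) = (10*s^2 + 9*s + 75)/(s^3 + 3.8*s^2 + 7.16*s + 19.72)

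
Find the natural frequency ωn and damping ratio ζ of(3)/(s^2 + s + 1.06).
Underdamped: complex pole -0.5 + 0.9j. ωn = |pole| = 1.03, ζ = -Re(pole)/ωn = 0.4856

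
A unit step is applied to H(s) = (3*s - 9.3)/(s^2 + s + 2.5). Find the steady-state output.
FVT: lim_{t→∞} y(t) = lim_{s→0} s*Y(s) where Y(s) = H(s)/s.
= lim_{s→0} H(s) = H(0) = num(0)/den(0) = -9.3/2.5 = -3.72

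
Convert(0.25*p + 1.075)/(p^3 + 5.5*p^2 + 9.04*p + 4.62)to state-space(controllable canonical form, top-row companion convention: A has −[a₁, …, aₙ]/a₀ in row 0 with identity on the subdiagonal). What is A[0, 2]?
Reachable canonical form for den = p^3 + 5.5*p^2 + 9.04*p + 4.62: top row of A = -[a₁,a₂,...,aₙ]/a₀, ones on the subdiagonal, zeros elsewhere.
A = [[-5.5, -9.04, -4.62], [1, 0, 0], [0, 1, 0]].
A[0,2] = -4.62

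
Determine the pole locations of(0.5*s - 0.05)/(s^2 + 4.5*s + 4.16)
Set denominator = 0: s^2 + 4.5*s + 4.16 = (s + 3.2)(s + 1.3) = 0 → Poles: -1.3, -3.2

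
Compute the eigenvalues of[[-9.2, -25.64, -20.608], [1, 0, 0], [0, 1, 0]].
Eigenvalues solve det(λI - A) = 0.
Characteristic polynomial: λ^3 + 9.2*λ^2 + 25.64*λ + 20.608 = 0.
Factor: (λ + 1.4)(λ + 4.6)(λ + 3.2) = 0.
Roots: -1.4, -3.2, -4.6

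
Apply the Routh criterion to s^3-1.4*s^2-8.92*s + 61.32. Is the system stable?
Routh array:
s^3: [1, -8.92]; s^2: [-1.4, 61.32]; s^1: [34.88]; s^0: [61.32]
First column: [1, -1.4, 34.88, 61.32]. Sign changes = 2.
No, unstable (2 RHP root(s))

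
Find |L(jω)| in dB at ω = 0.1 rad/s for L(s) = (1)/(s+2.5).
Substitute s = j*0.1: L(j0.1) = 0.399361 - 0.0159744j.
|L(j0.1)| = sqrt(Re² + Im²) = 0.3997.
20*log₁₀(0.3997) = -7.97 dB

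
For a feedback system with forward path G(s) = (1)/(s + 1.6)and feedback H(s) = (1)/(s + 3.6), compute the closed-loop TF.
Closed-loop T = G/(1+GH).
Numerator: G_num * H_den = s + 3.6.
Denominator: G_den * H_den + G_num * H_num = (s^2 + 5.2*s + 5.76) + (1) = s^2 + 5.2*s + 6.76.
T(s) = (s + 3.6)/(s^2 + 5.2*s + 6.76)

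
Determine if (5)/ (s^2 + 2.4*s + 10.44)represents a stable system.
Denominator: s^2 + 2.4*s + 10.44. Poles: -1.2 + 3j, -1.2 - 3j. All Re(p)<0: Yes (stable)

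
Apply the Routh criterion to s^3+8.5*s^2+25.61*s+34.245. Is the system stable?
Routh array:
s^3: [1, 25.61]; s^2: [8.5, 34.245]; s^1: [21.5812]; s^0: [34.245]
First column: [1, 8.5, 21.5812, 34.245]. Sign changes = 0.
Yes, stable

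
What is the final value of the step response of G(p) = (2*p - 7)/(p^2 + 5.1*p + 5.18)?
FVT: lim_{t→∞} y(t) = lim_{p→0} p*Y(p) where Y(p) = G(p)/p.
= lim_{p→0} G(p) = G(0) = num(0)/den(0) = -7/5.18 = -1.351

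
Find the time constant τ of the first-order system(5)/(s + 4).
First-order system: τ = -1/pole. Pole = -4. τ = -1/(-4) = 0.25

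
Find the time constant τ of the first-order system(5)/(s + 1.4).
First-order system: τ = -1/pole. Pole = -1.4. τ = -1/(-1.4) = 0.7143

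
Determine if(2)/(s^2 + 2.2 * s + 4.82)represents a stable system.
Denominator: s^2 + 2.2*s + 4.82. Poles: -1.1 + 1.9j, -1.1 - 1.9j. All Re(p)<0: Yes (stable)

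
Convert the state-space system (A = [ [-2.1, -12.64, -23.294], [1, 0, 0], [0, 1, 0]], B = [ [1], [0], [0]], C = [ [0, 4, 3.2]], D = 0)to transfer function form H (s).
H(s) = C(sI - A)⁻¹B + D.
Characteristic polynomial det(sI - A) = s^3 + 2.1*s^2 + 12.64*s + 23.294.
Numerator from C·adj(sI-A)·B + D·det(sI-A) = 4*s + 3.2.
H(s) = (4*s + 3.2)/(s^3 + 2.1*s^2 + 12.64*s + 23.294)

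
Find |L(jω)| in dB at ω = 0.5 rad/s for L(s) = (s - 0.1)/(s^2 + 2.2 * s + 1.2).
Substitute s = j*0.5: L(j0.5) = 0.215385 + 0.276923j.
|L(j0.5)| = sqrt(Re² + Im²) = 0.3508.
20*log₁₀(0.3508) = -9.10 dB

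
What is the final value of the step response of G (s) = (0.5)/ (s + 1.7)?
FVT: lim_{t→∞} y(t) = lim_{s→0} s*Y(s) where Y(s) = G(s)/s.
= lim_{s→0} G(s) = G(0) = num(0)/den(0) = 0.5/1.7 = 0.2941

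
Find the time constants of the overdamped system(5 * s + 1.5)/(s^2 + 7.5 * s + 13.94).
Overdamped: real poles at -4.1, -3.4. τ = -1/pole → τ₁ = 0.2439, τ₂ = 0.2941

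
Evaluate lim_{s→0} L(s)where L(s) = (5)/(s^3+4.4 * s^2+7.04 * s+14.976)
DC gain = L(0) = num(0)/den(0) = 5/14.976 = 0.3339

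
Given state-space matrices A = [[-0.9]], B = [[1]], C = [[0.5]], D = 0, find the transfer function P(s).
P(s) = C(sI - A)⁻¹B + D.
Characteristic polynomial det(sI - A) = s + 0.9.
Numerator from C·adj(sI-A)·B + D·det(sI-A) = 0.5.
P(s) = (0.5)/(s + 0.9)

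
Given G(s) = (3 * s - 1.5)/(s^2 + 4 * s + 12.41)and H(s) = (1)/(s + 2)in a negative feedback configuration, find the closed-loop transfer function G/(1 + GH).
Closed-loop T = G/(1+GH).
Numerator: G_num * H_den = 3*s^2 + 4.5*s - 3.
Denominator: G_den * H_den + G_num * H_num = (s^3 + 6*s^2 + 20.41*s + 24.82) + (3*s - 1.5) = s^3 + 6*s^2 + 23.41*s + 23.32.
T(s) = (3*s^2 + 4.5*s - 3)/(s^3 + 6*s^2 + 23.41*s + 23.32)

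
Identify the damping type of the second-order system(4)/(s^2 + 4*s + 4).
Standard form: ωn²/(s²+2ζωn·s+ωn²) gives ωn=2, ζ=1.
Critically damped (ζ = 1)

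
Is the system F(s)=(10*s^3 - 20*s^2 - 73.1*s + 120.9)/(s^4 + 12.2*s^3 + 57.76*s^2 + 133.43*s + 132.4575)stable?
Denominator: s^4 + 12.2*s^3 + 57.76*s^2 + 133.43*s + 132.4575 = (s + 4.5)(s + 3.5)(s^2 + 4.2*s + 8.41). Poles: -2.1 + 2j, -2.1 - 2j, -3.5, -4.5. All Re(p)<0: Yes (stable)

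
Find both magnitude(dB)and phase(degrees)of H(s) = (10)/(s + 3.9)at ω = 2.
Substitute s = j*2: H(j2) = 2.03019 - 1.04112j.
|H| = 20*log₁₀(sqrt(Re²+Im²)) = 7.16 dB.
∠H = atan2(Im, Re) = -27.15°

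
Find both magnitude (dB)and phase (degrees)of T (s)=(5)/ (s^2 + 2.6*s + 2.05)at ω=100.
Substitute s = j*100: T(j100) = -0.000499765 - 1.29965e-05j.
|T| = 20*log₁₀(sqrt(Re²+Im²)) = -66.02 dB.
∠T = atan2(Im, Re) = -178.51°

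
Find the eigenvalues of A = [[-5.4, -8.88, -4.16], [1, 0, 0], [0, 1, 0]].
Eigenvalues solve det(λI - A) = 0.
Characteristic polynomial: λ^3 + 5.4*λ^2 + 8.88*λ + 4.16 = 0.
Factor: (λ + 2)(λ + 2.6)(λ + 0.8) = 0.
Roots: -0.8, -2, -2.6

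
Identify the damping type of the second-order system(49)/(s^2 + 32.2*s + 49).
Standard form: ωn²/(s²+2ζωn·s+ωn²) gives ωn=7, ζ=2.3.
Overdamped (ζ = 2.3 > 1)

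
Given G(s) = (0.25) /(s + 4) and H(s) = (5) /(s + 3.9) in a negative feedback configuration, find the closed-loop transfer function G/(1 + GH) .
Closed-loop T = G/(1+GH).
Numerator: G_num * H_den = 0.25*s + 0.975.
Denominator: G_den * H_den + G_num * H_num = (s^2 + 7.9*s + 15.6) + (1.25) = s^2 + 7.9*s + 16.85.
T(s) = (0.25*s + 0.975)/(s^2 + 7.9*s + 16.85)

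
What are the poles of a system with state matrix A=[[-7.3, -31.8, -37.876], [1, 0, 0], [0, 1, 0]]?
Eigenvalues solve det(λI - A) = 0.
Characteristic polynomial: λ^3 + 7.3*λ^2 + 31.8*λ + 37.876 = 0.
Factor: (λ + 1.7)(λ^2 + 5.6*λ + 22.28) = 0.
Roots: -1.7, -2.8 + 3.8j, -2.8 - 3.8j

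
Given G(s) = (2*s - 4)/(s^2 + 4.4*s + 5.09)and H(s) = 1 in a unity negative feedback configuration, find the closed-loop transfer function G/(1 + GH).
Closed-loop T = G/(1+GH).
Numerator: G_num * H_den = 2*s - 4.
Denominator: G_den * H_den + G_num * H_num = (s^2 + 4.4*s + 5.09) + (2*s - 4) = s^2 + 6.4*s + 1.09.
T(s) = (2*s - 4)/(s^2 + 6.4*s + 1.09)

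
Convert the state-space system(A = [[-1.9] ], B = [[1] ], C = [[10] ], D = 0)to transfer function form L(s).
L(s) = C(sI - A)⁻¹B + D.
Characteristic polynomial det(sI - A) = s + 1.9.
Numerator from C·adj(sI-A)·B + D·det(sI-A) = 10.
L(s) = (10)/(s + 1.9)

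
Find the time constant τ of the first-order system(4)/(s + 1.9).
First-order system: τ = -1/pole. Pole = -1.9. τ = -1/(-1.9) = 0.5263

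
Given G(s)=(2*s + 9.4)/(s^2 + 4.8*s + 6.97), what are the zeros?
Set numerator = 0: 2*s + 9.4 = 0 → Zeros: -4.7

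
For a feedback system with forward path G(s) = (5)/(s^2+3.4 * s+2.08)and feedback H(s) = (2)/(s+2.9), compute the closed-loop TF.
Closed-loop T = G/(1+GH).
Numerator: G_num * H_den = 5*s + 14.5.
Denominator: G_den * H_den + G_num * H_num = (s^3 + 6.3*s^2 + 11.94*s + 6.032) + (10) = s^3 + 6.3*s^2 + 11.94*s + 16.032.
T(s) = (5*s + 14.5)/(s^3 + 6.3*s^2 + 11.94*s + 16.032)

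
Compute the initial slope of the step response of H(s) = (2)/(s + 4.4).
IVT: y'(0⁺) = lim_{s→∞} s²·Y(s) = lim_{s→∞} s·H(s).
deg(num) = 0, deg(den) = 1, relative degree = 1, so s·H(s) → (leading num)/(leading den) = 2/1 = 2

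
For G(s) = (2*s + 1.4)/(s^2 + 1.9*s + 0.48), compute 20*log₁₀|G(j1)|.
Substitute s = j*1: G(j1) = 0.791671 - 0.95351j.
|G(j1)| = sqrt(Re² + Im²) = 1.239.
20*log₁₀(1.239) = 1.86 dB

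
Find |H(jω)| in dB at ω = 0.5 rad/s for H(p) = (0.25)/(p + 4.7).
Substitute p = j*0.5: H(j0.5) = 0.0525962 - 0.00559534j.
|H(j0.5)| = sqrt(Re² + Im²) = 0.05289.
20*log₁₀(0.05289) = -25.53 dB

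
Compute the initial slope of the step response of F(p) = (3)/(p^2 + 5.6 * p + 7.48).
IVT: y'(0⁺) = lim_{p→∞} p²·Y(p) = lim_{p→∞} p·F(p).
deg(num) = 0, deg(den) = 2, relative degree = 2 ≥ 2, so p·F(p) → 0. Initial slope = 0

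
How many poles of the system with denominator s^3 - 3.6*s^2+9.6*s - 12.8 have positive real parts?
s^3 - 3.6*s^2 + 9.6*s - 12.8 = (s - 2)(s^2 - 1.6*s + 6.4). Poles: 0.8 + 2.4j, 0.8 - 2.4j, 2. RHP poles (Re>0): 3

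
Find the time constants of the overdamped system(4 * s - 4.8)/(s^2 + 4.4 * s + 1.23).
Overdamped: real poles at -4.1, -0.3. τ = -1/pole → τ₁ = 0.2439, τ₂ = 3.333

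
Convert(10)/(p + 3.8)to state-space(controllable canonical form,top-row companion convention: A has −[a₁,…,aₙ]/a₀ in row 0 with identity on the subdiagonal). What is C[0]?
Reachable canonical form: C = numerator coefficients (right-aligned, zero-padded to length n).
num = 10, C = [[10]].
C[0] = 10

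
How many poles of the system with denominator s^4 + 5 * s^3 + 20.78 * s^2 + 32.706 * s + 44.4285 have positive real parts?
s^4 + 5*s^3 + 20.78*s^2 + 32.706*s + 44.4285 = (s^2 + 3.2*s + 10.97)(s^2 + 1.8*s + 4.05). Poles: -0.9 + 1.8j, -0.9 - 1.8j, -1.6 + 2.9j, -1.6 - 2.9j. RHP poles (Re>0): 0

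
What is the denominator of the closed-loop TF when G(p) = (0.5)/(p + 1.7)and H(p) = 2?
Characteristic poly = G_den * H_den + G_num * H_num = (p + 1.7) + (1) = p + 2.7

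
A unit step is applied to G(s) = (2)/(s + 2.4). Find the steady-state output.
FVT: lim_{t→∞} y(t) = lim_{s→0} s*Y(s) where Y(s) = G(s)/s.
= lim_{s→0} G(s) = G(0) = num(0)/den(0) = 2/2.4 = 0.8333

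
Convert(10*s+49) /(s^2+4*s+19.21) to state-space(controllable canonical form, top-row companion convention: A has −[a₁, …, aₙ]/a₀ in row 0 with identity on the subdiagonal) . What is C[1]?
Reachable canonical form: C = numerator coefficients (right-aligned, zero-padded to length n).
num = 10*s + 49, C = [[10, 49]].
C[1] = 49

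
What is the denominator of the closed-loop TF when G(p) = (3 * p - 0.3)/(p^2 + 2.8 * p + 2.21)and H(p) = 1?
Characteristic poly = G_den * H_den + G_num * H_num = (p^2 + 2.8*p + 2.21) + (3*p - 0.3) = p^2 + 5.8*p + 1.91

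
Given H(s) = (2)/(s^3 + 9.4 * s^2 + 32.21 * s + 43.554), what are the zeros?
Numerator is a nonzero constant (2) → Zeros: none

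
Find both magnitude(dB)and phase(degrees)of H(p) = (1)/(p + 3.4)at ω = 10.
Substitute p = j*10: H(j10) = 0.0304769 - 0.0896379j.
|H| = 20*log₁₀(sqrt(Re²+Im²)) = -20.48 dB.
∠H = atan2(Im, Re) = -71.22°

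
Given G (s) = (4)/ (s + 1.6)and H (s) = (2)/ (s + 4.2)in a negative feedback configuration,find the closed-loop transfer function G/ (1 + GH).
Closed-loop T = G/(1+GH).
Numerator: G_num * H_den = 4*s + 16.8.
Denominator: G_den * H_den + G_num * H_num = (s^2 + 5.8*s + 6.72) + (8) = s^2 + 5.8*s + 14.72.
T(s) = (4*s + 16.8)/(s^2 + 5.8*s + 14.72)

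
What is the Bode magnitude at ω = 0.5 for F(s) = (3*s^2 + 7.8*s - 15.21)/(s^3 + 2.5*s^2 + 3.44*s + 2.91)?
Substitute s = j*0.5: F(j0.5) = -3.89532 + 4.42583j.
|F(j0.5)| = sqrt(Re² + Im²) = 5.896.
20*log₁₀(5.896) = 15.41 dB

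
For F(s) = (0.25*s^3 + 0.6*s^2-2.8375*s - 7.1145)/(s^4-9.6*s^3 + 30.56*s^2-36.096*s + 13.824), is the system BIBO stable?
Denominator: s^4 - 9.6*s^3 + 30.56*s^2 - 36.096*s + 13.824 = (s - 1.2)(s - 4)(s - 3.6)(s - 0.8). Poles: 0.8, 1.2, 3.6, 4. All Re(p)<0: No (unstable)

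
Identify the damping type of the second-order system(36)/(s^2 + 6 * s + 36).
Standard form: ωn²/(s²+2ζωn·s+ωn²) gives ωn=6, ζ=0.5.
Underdamped (ζ = 0.5 < 1)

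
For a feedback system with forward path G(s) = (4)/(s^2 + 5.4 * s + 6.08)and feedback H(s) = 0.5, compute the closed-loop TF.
Closed-loop T = G/(1+GH).
Numerator: G_num * H_den = 4.
Denominator: G_den * H_den + G_num * H_num = (s^2 + 5.4*s + 6.08) + (2) = s^2 + 5.4*s + 8.08.
T(s) = (4)/(s^2 + 5.4*s + 8.08)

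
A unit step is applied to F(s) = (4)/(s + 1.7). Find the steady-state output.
FVT: lim_{t→∞} y(t) = lim_{s→0} s*Y(s) where Y(s) = F(s)/s.
= lim_{s→0} F(s) = F(0) = num(0)/den(0) = 4/1.7 = 2.353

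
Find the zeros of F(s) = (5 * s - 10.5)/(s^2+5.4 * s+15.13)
Set numerator = 0: 5*s - 10.5 = 0 → Zeros: 2.1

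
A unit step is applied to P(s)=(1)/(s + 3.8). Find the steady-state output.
FVT: lim_{t→∞} y(t) = lim_{s→0} s*Y(s) where Y(s) = P(s)/s.
= lim_{s→0} P(s) = P(0) = num(0)/den(0) = 1/3.8 = 0.2632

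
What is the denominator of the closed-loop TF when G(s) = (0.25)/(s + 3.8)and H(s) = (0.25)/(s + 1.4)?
Characteristic poly = G_den * H_den + G_num * H_num = (s^2 + 5.2*s + 5.32) + (0.0625) = s^2 + 5.2*s + 5.3825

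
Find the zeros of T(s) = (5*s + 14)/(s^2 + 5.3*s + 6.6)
Set numerator = 0: 5*s + 14 = 0 → Zeros: -2.8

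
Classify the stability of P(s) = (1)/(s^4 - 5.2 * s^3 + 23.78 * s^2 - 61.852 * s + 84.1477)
Denominator: s^4 - 5.2*s^3 + 23.78*s^2 - 61.852*s + 84.1477 = (s^2 - s + 13.21)(s^2 - 4.2*s + 6.37). Poles: 0.5 + 3.6j, 0.5 - 3.6j, 2.1 + 1.4j, 2.1 - 1.4j. Unstable (4 pole(s) in RHP)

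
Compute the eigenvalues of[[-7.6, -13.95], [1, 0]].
Eigenvalues solve det(λI - A) = 0.
Characteristic polynomial: λ^2 + 7.6*λ + 13.95 = 0.
Factor: (λ + 4.5)(λ + 3.1) = 0.
Roots: -3.1, -4.5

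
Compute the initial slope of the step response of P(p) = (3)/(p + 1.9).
IVT: y'(0⁺) = lim_{p→∞} p²·Y(p) = lim_{p→∞} p·P(p).
deg(num) = 0, deg(den) = 1, relative degree = 1, so p·P(p) → (leading num)/(leading den) = 3/1 = 3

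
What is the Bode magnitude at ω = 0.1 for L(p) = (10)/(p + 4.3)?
Substitute p = j*0.1: L(j0.1) = 2.32432 - 0.0540541j.
|L(j0.1)| = sqrt(Re² + Im²) = 2.325.
20*log₁₀(2.325) = 7.33 dB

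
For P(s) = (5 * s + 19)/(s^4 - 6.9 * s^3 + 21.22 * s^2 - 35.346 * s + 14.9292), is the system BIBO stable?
Denominator: s^4 - 6.9*s^3 + 21.22*s^2 - 35.346*s + 14.9292 = (s - 0.6)(s - 3.3)(s^2 - 3*s + 7.54). Poles: 0.6, 1.5 + 2.3j, 1.5 - 2.3j, 3.3. All Re(p)<0: No (unstable)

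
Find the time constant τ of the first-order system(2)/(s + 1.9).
First-order system: τ = -1/pole. Pole = -1.9. τ = -1/(-1.9) = 0.5263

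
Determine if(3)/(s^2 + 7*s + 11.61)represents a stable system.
Denominator: s^2 + 7*s + 11.61 = (s + 4.3)(s + 2.7). Poles: -2.7, -4.3. All Re(p)<0: Yes (stable)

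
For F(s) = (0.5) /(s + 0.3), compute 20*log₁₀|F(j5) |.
Substitute s = j*5: F(j5) = 0.00597848 - 0.0996413j.
|F(j5)| = sqrt(Re² + Im²) = 0.09982.
20*log₁₀(0.09982) = -20.02 dB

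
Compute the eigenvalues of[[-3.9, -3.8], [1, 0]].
Eigenvalues solve det(λI - A) = 0.
Characteristic polynomial: λ^2 + 3.9*λ + 3.8 = 0.
Factor: (λ + 1.9)(λ + 2) = 0.
Roots: -1.9, -2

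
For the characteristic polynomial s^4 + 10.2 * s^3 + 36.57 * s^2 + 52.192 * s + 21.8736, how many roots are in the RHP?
s^4 + 10.2*s^3 + 36.57*s^2 + 52.192*s + 21.8736 = (s + 2.8)(s + 0.7)(s + 3.1)(s + 3.6). Poles: -0.7, -2.8, -3.1, -3.6. RHP poles (Re>0): 0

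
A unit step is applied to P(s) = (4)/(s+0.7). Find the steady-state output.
FVT: lim_{t→∞} y(t) = lim_{s→0} s*Y(s) where Y(s) = P(s)/s.
= lim_{s→0} P(s) = P(0) = num(0)/den(0) = 4/0.7 = 5.714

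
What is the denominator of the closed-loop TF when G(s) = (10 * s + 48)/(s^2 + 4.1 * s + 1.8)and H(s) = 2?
Characteristic poly = G_den * H_den + G_num * H_num = (s^2 + 4.1*s + 1.8) + (20*s + 96) = s^2 + 24.1*s + 97.8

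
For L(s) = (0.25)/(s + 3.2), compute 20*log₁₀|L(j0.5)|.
Substitute s = j*0.5: L(j0.5) = 0.0762631 - 0.0119161j.
|L(j0.5)| = sqrt(Re² + Im²) = 0.07719.
20*log₁₀(0.07719) = -22.25 dB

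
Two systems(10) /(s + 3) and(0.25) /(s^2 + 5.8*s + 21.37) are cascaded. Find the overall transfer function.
Series: H = H₁ · H₂ = (n₁·n₂)/(d₁·d₂).
Num: n₁·n₂ = 2.5. Den: d₁·d₂ = s^3 + 8.8*s^2 + 38.77*s + 64.11.
H(s) = (2.5)/(s^3 + 8.8*s^2 + 38.77*s + 64.11)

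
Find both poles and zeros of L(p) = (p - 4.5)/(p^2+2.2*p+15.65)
Set denominator = 0: p^2 + 2.2*p + 15.65 = 0 → Poles: -1.1 + 3.8j, -1.1 - 3.8j
Set numerator = 0: p - 4.5 = 0 → Zeros: 4.5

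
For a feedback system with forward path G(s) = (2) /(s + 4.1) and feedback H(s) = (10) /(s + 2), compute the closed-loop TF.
Closed-loop T = G/(1+GH).
Numerator: G_num * H_den = 2*s + 4.
Denominator: G_den * H_den + G_num * H_num = (s^2 + 6.1*s + 8.2) + (20) = s^2 + 6.1*s + 28.2.
T(s) = (2*s + 4)/(s^2 + 6.1*s + 28.2)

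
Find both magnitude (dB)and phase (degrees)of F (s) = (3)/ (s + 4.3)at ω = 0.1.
Substitute s = j*0.1: F(j0.1) = 0.697297 - 0.0162162j.
|F| = 20*log₁₀(sqrt(Re²+Im²)) = -3.13 dB.
∠F = atan2(Im, Re) = -1.33°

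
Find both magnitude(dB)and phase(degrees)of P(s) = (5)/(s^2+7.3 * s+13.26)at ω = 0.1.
Substitute s = j*0.1: P(j0.1) = 0.376217 - 0.0207274j.
|P| = 20*log₁₀(sqrt(Re²+Im²)) = -8.48 dB.
∠P = atan2(Im, Re) = -3.15°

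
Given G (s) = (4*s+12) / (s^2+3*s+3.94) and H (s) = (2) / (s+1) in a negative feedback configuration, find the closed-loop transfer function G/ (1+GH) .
Closed-loop T = G/(1+GH).
Numerator: G_num * H_den = 4*s^2 + 16*s + 12.
Denominator: G_den * H_den + G_num * H_num = (s^3 + 4*s^2 + 6.94*s + 3.94) + (8*s + 24) = s^3 + 4*s^2 + 14.94*s + 27.94.
T(s) = (4*s^2 + 16*s + 12)/(s^3 + 4*s^2 + 14.94*s + 27.94)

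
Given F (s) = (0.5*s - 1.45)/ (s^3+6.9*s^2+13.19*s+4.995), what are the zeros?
Set numerator = 0: 0.5*s - 1.45 = 0 → Zeros: 2.9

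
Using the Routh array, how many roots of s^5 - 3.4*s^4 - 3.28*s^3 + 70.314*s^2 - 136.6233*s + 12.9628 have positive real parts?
Routh array:
s^5: [1, -3.28, -136.6233]; s^4: [-3.4, 70.314, 12.9628]; s^3: [17.4006, -132.811]; s^2: [44.3634, 12.9628]; s^1: [-137.895]; s^0: [12.9628]
First column: [1, -3.4, 17.4006, 44.3634, -137.895, 12.9628]. Sign changes = RHP roots = 4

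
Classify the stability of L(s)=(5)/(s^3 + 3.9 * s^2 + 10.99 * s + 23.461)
Denominator: s^3 + 3.9*s^2 + 10.99*s + 23.461 = (s + 2.9)(s^2 + s + 8.09). Poles: -0.5 + 2.8j, -0.5 - 2.8j, -2.9. Stable (all poles in LHP)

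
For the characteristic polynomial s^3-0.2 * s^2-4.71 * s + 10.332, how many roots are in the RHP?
s^3 - 0.2*s^2 - 4.71*s + 10.332 = (s + 2.8)(s^2 - 3*s + 3.69). Poles: -2.8, 1.5 + 1.2j, 1.5 - 1.2j. RHP poles (Re>0): 2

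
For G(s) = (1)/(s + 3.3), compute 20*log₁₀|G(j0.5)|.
Substitute s = j*0.5: G(j0.5) = 0.29623 - 0.0448833j.
|G(j0.5)| = sqrt(Re² + Im²) = 0.2996.
20*log₁₀(0.2996) = -10.47 dB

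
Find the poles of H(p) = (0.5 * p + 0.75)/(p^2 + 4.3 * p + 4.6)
Set denominator = 0: p^2 + 4.3*p + 4.6 = (p + 2.3)(p + 2) = 0 → Poles: -2, -2.3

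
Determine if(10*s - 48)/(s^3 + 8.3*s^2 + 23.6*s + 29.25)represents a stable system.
Denominator: s^3 + 8.3*s^2 + 23.6*s + 29.25 = (s + 4.5)(s^2 + 3.8*s + 6.5). Poles: -1.9 + 1.7j, -1.9 - 1.7j, -4.5. All Re(p)<0: Yes (stable)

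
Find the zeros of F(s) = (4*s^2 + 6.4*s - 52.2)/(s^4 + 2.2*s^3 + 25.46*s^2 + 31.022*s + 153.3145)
Set numerator = 0: 4*s^2 + 6.4*s - 52.2 = 4*(s + 4.5)(s - 2.9) = 0 → Zeros: -4.5, 2.9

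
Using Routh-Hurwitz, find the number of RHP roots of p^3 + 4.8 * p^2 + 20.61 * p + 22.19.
Routh array:
p^3: [1, 20.61]; p^2: [4.8, 22.19]; p^1: [15.9871]; p^0: [22.19]
First column: [1, 4.8, 15.9871, 22.19]. Sign changes = RHP roots = 0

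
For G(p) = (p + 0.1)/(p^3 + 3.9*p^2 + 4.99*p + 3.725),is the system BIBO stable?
Denominator: p^3 + 3.9*p^2 + 4.99*p + 3.725 = (p + 2.5)(p^2 + 1.4*p + 1.49). Poles: -0.7 + 1j, -0.7 - 1j, -2.5. All Re(p)<0: Yes (stable)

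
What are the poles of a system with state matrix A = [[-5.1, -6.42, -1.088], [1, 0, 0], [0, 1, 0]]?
Eigenvalues solve det(λI - A) = 0.
Characteristic polynomial: λ^3 + 5.1*λ^2 + 6.42*λ + 1.088 = 0.
Factor: (λ + 0.2)(λ + 3.2)(λ + 1.7) = 0.
Roots: -0.2, -1.7, -3.2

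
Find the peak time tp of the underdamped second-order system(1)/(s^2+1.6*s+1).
Standard form: ωn²/(s²+2ζωn·s+ωn²) → ωn = 1, ζ = 0.8.
ωd = ωn·√(1-ζ²) = 1·√(1-0.8²) = 0.6.
tp = π/ωd = π/0.6 = 5.236 s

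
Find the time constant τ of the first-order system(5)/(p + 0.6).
First-order system: τ = -1/pole. Pole = -0.6. τ = -1/(-0.6) = 1.667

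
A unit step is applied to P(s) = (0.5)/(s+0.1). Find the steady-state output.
FVT: lim_{t→∞} y(t) = lim_{s→0} s*Y(s) where Y(s) = P(s)/s.
= lim_{s→0} P(s) = P(0) = num(0)/den(0) = 0.5/0.1 = 5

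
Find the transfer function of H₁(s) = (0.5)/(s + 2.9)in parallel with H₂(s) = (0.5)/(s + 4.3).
Parallel: H = H₁ + H₂ = (n₁·d₂ + n₂·d₁)/(d₁·d₂).
n₁·d₂ = 0.5*s + 2.15. n₂·d₁ = 0.5*s + 1.45. Sum = s + 3.6. d₁·d₂ = s^2 + 7.2*s + 12.47.
H(s) = (s + 3.6)/(s^2 + 7.2*s + 12.47)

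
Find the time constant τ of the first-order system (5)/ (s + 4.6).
First-order system: τ = -1/pole. Pole = -4.6. τ = -1/(-4.6) = 0.2174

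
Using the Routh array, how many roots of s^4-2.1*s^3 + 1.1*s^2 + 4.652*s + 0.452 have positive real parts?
Routh array:
s^4: [1, 1.1, 0.452]; s^3: [-2.1, 4.652]; s^2: [3.31524, 0.452]; s^1: [4.93831]; s^0: [0.452]
First column: [1, -2.1, 3.31524, 4.93831, 0.452]. Sign changes = RHP roots = 2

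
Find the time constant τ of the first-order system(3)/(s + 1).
First-order system: τ = -1/pole. Pole = -1. τ = -1/(-1) = 1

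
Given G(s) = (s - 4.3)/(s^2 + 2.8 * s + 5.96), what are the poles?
Set denominator = 0: s^2 + 2.8*s + 5.96 = 0 → Poles: -1.4 + 2j, -1.4 - 2j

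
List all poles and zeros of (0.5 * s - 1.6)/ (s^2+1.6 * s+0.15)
Set denominator = 0: s^2 + 1.6*s + 0.15 = (s + 0.1)(s + 1.5) = 0 → Poles: -0.1, -1.5
Set numerator = 0: 0.5*s - 1.6 = 0 → Zeros: 3.2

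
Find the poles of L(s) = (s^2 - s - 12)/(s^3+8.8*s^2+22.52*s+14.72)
Set denominator = 0: s^3 + 8.8*s^2 + 22.52*s + 14.72 = (s + 4.6)(s + 1)(s + 3.2) = 0 → Poles: -1, -3.2, -4.6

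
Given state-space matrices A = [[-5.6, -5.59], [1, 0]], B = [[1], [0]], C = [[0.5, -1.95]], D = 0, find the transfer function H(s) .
H(s) = C(sI - A)⁻¹B + D.
Characteristic polynomial det(sI - A) = s^2 + 5.6*s + 5.59.
Numerator from C·adj(sI-A)·B + D·det(sI-A) = 0.5*s - 1.95.
H(s) = (0.5*s - 1.95)/(s^2 + 5.6*s + 5.59)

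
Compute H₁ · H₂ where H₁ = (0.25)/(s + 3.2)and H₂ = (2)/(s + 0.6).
Series: H = H₁ · H₂ = (n₁·n₂)/(d₁·d₂).
Num: n₁·n₂ = 0.5. Den: d₁·d₂ = s^2 + 3.8*s + 1.92.
H(s) = (0.5)/(s^2 + 3.8*s + 1.92)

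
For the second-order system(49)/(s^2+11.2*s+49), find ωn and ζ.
Standard form: ωn²/(s²+2ζωn·s+ωn²).
const=49=ωn² → ωn=7, s coeff=11.2=2ζωn → ζ=0.8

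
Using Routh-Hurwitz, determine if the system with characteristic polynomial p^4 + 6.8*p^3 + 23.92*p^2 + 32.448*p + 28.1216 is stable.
Routh array:
p^4: [1, 23.92, 28.1216]; p^3: [6.8, 32.448]; p^2: [19.1482, 28.1216]; p^1: [22.4613]; p^0: [28.1216]
First column: [1, 6.8, 19.1482, 22.4613, 28.1216]. Sign changes = 0.
Yes, stable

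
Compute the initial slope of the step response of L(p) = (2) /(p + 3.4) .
IVT: y'(0⁺) = lim_{p→∞} p²·Y(p) = lim_{p→∞} p·L(p).
deg(num) = 0, deg(den) = 1, relative degree = 1, so p·L(p) → (leading num)/(leading den) = 2/1 = 2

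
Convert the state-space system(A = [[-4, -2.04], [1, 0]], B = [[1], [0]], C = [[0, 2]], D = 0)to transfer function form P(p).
P(p) = C(pI - A)⁻¹B + D.
Characteristic polynomial det(pI - A) = p^2 + 4*p + 2.04.
Numerator from C·adj(pI-A)·B + D·det(pI-A) = 2.
P(p) = (2)/(p^2 + 4*p + 2.04)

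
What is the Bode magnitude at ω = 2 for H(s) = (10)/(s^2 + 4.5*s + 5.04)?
Substitute s = j*2: H(j2) = 0.126703 - 1.09647j.
|H(j2)| = sqrt(Re² + Im²) = 1.104.
20*log₁₀(1.104) = 0.86 dB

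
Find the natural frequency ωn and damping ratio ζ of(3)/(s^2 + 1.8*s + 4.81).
Underdamped: complex pole -0.9 + 2j. ωn = |pole| = 2.193, ζ = -Re(pole)/ωn = 0.4104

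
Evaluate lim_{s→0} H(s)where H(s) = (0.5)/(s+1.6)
DC gain = H(0) = num(0)/den(0) = 0.5/1.6 = 0.3125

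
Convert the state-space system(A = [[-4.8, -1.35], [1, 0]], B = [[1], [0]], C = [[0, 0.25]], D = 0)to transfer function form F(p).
F(p) = C(pI - A)⁻¹B + D.
Characteristic polynomial det(pI - A) = p^2 + 4.8*p + 1.35.
Numerator from C·adj(pI-A)·B + D·det(pI-A) = 0.25.
F(p) = (0.25)/(p^2 + 4.8*p + 1.35)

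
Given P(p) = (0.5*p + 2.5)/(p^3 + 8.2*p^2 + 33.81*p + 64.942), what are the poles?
Set denominator = 0: p^3 + 8.2*p^2 + 33.81*p + 64.942 = (p + 3.8)(p^2 + 4.4*p + 17.09) = 0 → Poles: -2.2 + 3.5j, -2.2 - 3.5j, -3.8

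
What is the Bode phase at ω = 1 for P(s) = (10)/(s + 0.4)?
Substitute s = j*1: P(j1) = 3.44828 - 8.62069j.
∠P(j1) = atan2(Im, Re) = atan2(-8.62069, 3.44828) = -68.20°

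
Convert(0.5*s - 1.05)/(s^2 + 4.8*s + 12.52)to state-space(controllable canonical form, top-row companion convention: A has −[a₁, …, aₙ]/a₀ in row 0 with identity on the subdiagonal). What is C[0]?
Reachable canonical form: C = numerator coefficients (right-aligned, zero-padded to length n).
num = 0.5*s - 1.05, C = [[0.5, -1.05]].
C[0] = 0.5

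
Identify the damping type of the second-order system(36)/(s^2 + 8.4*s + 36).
Standard form: ωn²/(s²+2ζωn·s+ωn²) gives ωn=6, ζ=0.7.
Underdamped (ζ = 0.7 < 1)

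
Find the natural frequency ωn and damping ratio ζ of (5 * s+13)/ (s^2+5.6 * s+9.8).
Underdamped: complex pole -2.8 + 1.4j. ωn = |pole| = 3.13, ζ = -Re(pole)/ωn = 0.8944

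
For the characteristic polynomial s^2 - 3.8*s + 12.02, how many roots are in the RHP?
Poles: 1.9 + 2.9j, 1.9 - 2.9j. RHP poles (Re>0): 2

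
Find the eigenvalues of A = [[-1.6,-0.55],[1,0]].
Eigenvalues solve det(λI - A) = 0.
Characteristic polynomial: λ^2 + 1.6*λ + 0.55 = 0.
Factor: (λ + 1.1)(λ + 0.5) = 0.
Roots: -0.5, -1.1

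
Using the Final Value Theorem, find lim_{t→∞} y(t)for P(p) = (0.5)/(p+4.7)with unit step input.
FVT: lim_{t→∞} y(t) = lim_{p→0} p*Y(p) where Y(p) = P(p)/p.
= lim_{p→0} P(p) = P(0) = num(0)/den(0) = 0.5/4.7 = 0.1064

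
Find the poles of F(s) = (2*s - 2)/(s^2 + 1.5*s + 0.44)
Set denominator = 0: s^2 + 1.5*s + 0.44 = (s + 1.1)(s + 0.4) = 0 → Poles: -0.4, -1.1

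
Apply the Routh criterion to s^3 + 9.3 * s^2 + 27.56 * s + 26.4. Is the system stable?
Routh array:
s^3: [1, 27.56]; s^2: [9.3, 26.4]; s^1: [24.7213]; s^0: [26.4]
First column: [1, 9.3, 24.7213, 26.4]. Sign changes = 0.
Yes, stable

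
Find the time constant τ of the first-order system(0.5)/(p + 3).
First-order system: τ = -1/pole. Pole = -3. τ = -1/(-3) = 0.3333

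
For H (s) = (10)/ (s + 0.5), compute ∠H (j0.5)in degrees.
Substitute s = j*0.5: H(j0.5) = 10 - 10j.
∠H(j0.5) = atan2(Im, Re) = atan2(-10, 10) = -45.00°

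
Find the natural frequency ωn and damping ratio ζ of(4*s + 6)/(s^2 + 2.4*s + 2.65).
Underdamped: complex pole -1.2 + 1.1j. ωn = |pole| = 1.628, ζ = -Re(pole)/ωn = 0.7372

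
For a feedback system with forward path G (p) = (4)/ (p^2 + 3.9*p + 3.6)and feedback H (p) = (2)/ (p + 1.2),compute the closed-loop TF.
Closed-loop T = G/(1+GH).
Numerator: G_num * H_den = 4*p + 4.8.
Denominator: G_den * H_den + G_num * H_num = (p^3 + 5.1*p^2 + 8.28*p + 4.32) + (8) = p^3 + 5.1*p^2 + 8.28*p + 12.32.
T(p) = (4*p + 4.8)/(p^3 + 5.1*p^2 + 8.28*p + 12.32)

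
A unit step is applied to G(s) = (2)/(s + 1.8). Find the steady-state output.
FVT: lim_{t→∞} y(t) = lim_{s→0} s*Y(s) where Y(s) = G(s)/s.
= lim_{s→0} G(s) = G(0) = num(0)/den(0) = 2/1.8 = 1.111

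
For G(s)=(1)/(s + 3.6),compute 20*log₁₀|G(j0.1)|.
Substitute s = j*0.1: G(j0.1) = 0.277564 - 0.0077101j.
|G(j0.1)| = sqrt(Re² + Im²) = 0.2777.
20*log₁₀(0.2777) = -11.13 dB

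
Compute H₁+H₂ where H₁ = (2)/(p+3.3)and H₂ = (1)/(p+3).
Parallel: H = H₁ + H₂ = (n₁·d₂ + n₂·d₁)/(d₁·d₂).
n₁·d₂ = 2*p + 6. n₂·d₁ = p + 3.3. Sum = 3*p + 9.3. d₁·d₂ = p^2 + 6.3*p + 9.9.
H(p) = (3*p + 9.3)/(p^2 + 6.3*p + 9.9)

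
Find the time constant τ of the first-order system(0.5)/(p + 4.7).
First-order system: τ = -1/pole. Pole = -4.7. τ = -1/(-4.7) = 0.2128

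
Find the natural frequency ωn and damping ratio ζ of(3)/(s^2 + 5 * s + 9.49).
Underdamped: complex pole -2.5 + 1.8j. ωn = |pole| = 3.081, ζ = -Re(pole)/ωn = 0.8115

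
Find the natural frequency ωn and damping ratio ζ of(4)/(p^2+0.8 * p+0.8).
Underdamped: complex pole -0.4 + 0.8j. ωn = |pole| = 0.8944, ζ = -Re(pole)/ωn = 0.4472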